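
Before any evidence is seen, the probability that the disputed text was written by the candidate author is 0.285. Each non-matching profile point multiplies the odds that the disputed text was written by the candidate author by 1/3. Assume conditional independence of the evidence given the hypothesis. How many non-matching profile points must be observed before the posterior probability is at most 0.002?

5

Prior odds = 0.285/0.715 = 57/143.
Likelihood ratio per non-matching profile point = 1/3.
Target odds: 0.002 ÷ 0.998 = 1/499.
Require (1/3)ⁿ ≤ 1/499 ÷ (57/143) = 143/28443.
(1/3)⁴ = 1/81 is still above 143/28443 but (1/3)⁵ = 1/243 is at or below it, so n = 5.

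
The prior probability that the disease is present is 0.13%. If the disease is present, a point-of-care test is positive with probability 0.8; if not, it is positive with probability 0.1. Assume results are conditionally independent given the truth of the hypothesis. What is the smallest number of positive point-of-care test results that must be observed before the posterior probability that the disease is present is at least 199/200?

Prior odds: 0.0013 ÷ 0.9987 = 13/9987.
Likelihood ratio of a positive = 0.8/0.1 = 8.
Target posterior odds = 0.995/0.005 = 199.
Need (13/9987) × 8ⁿ ≥ 199, i.e. 8ⁿ ≥ 1987413/13.
8⁵ = 32768 falls short of 1987413/13 but 8⁶ = 262144 reaches it, so n = 6.

6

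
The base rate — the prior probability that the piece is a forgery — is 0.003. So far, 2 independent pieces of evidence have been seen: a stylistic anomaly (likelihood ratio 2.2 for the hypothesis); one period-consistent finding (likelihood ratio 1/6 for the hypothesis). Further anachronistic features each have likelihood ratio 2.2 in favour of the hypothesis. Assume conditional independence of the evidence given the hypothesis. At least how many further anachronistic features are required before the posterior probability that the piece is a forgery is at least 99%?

Prior odds = 0.003/0.997 = 3/997.
Combined Bayes factor of the evidence already in hand = 2.2 × (1/6) = 11/30.
Odds after that evidence = (3/997) × 11/30 = 11/9970.
Target odds = 0.99/0.01 = 99.
Need 2.2ⁿ ≥ 99 ÷ (11/9970) = 89730.
2.2¹⁴ ≈62218.2 falls short of 89730 but 2.2¹⁵ ≈136880 reaches it, so n = 15.

15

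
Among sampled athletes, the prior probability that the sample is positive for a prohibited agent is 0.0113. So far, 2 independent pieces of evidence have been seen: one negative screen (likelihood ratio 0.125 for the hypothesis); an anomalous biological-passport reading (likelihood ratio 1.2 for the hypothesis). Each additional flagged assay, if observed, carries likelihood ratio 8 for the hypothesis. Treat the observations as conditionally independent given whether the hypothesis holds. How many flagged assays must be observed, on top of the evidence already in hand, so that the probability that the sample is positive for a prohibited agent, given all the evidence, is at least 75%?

4

Prior odds = 0.0113/0.9887 = 113/9887.
Combined Bayes factor of the evidence already in hand = 0.125 × 1.2 = 0.15.
Odds after that evidence = (113/9887) × 0.15 = 339/197740.
Target odds = 0.75/0.25 = 3.
Need 8ⁿ ≥ 3 ÷ (339/197740) = 197740/113.
8³ = 512 falls short of 197740/113 but 8⁴ = 4096 reaches it, so n = 4.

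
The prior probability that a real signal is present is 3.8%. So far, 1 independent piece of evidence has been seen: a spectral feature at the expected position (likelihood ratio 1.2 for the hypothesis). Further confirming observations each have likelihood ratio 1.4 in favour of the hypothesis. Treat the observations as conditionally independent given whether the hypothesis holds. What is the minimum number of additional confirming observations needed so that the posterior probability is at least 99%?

Prior odds = 0.038/0.962 = 19/481.
Bayes factor of the evidence already in hand = 1.2.
Odds after that evidence = (19/481) × 1.2 = 114/2405.
Target odds = 0.99/0.01 = 99.
Need 1.4ⁿ ≥ 99 ÷ (114/2405) = 79365/38.
1.4²² ≈1639.9 falls short of 79365/38 but 1.4²³ ≈2295.86 reaches it, so n = 23.

23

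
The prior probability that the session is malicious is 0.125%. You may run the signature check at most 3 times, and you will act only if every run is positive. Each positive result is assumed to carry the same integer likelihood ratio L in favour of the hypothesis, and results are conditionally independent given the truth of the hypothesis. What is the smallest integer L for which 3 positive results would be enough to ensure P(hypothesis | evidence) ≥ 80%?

15

Prior odds = 0.00125/0.99875 = 1/799.
Target odds = 0.8/0.2 = 4.
Need L³ ≥ 4 ÷ (1/799) = 3196.
14³ = 2744 < 3196 ≤ 3375 = 15³, so L = 15.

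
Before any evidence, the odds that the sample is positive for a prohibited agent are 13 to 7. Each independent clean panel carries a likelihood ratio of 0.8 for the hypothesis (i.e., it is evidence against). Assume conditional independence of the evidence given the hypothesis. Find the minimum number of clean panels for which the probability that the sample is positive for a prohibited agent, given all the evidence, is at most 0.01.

24

Prior odds = 13/7.
Likelihood ratio per clean panel = 0.8.
Target odds: 0.01 ÷ 0.99 = 1/99.
Require 0.8ⁿ ≤ 1/99 ÷ (13/7) = 7/1287.
0.8²³ ≈0.00590296 is still above 7/1287 but 0.8²⁴ ≈0.00472237 is at or below it, so n = 24.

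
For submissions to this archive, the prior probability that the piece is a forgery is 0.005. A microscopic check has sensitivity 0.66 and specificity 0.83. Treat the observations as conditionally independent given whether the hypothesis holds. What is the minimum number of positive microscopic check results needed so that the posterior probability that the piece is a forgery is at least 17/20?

6

Prior odds = 0.005/0.995 = 1/199.
False-positive rate = 1 − 0.83 = 0.17; likelihood ratio of a positive = 0.66/0.17 = 66/17.
Target odds: 0.85 ÷ 0.15 = 17/3.
Need (1/199) × (66/17)ⁿ ≥ 17/3, i.e. (66/17)ⁿ ≥ 3383/3.
(66/17)⁵ ≈882.013 falls short of 3383/3 but (66/17)⁶ ≈3424.29 reaches it, so n = 6.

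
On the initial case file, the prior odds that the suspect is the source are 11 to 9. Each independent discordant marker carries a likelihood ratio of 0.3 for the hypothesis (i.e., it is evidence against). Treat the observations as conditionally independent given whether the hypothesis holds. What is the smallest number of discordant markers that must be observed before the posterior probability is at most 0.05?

Prior odds = 11/9.
Likelihood ratio per discordant marker = 0.3.
Target posterior odds = 0.05/0.95 = 1/19.
Require 0.3ⁿ ≤ 1/19 ÷ (11/9) = 9/209.
0.3² = 0.09 is still above 9/209 but 0.3³ = 0.027 is at or below it, so n = 3.

3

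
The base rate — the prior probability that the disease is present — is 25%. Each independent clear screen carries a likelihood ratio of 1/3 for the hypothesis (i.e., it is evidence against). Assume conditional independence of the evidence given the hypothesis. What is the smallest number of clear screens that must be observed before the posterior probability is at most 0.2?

1

Prior odds = 0.25/0.75 = 1/3.
Likelihood ratio per clear screen = 1/3.
Target odds: 0.2 ÷ 0.8 = 0.25.
Need (1/3) × (1/3)ⁿ ≤ 0.25, i.e. (1/3)ⁿ ≤ 0.75.
(1/3)¹ = 1/3, which is already at or below the required 0.75; so n = 1.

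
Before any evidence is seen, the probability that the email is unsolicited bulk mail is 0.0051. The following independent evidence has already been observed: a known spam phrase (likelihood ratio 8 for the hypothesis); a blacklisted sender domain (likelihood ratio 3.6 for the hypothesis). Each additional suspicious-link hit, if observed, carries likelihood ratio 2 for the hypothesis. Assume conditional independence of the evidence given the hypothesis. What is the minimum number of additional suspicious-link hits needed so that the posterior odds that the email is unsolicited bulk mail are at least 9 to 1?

6

Prior odds = 0.0051/0.9949 = 51/9949.
Combined Bayes factor of the evidence already in hand = 8 × 3.6 = 28.8.
Odds after that evidence = (51/9949) × 28.8 = 7344/49745.
Target odds = 9.
Need 2ⁿ ≥ 9 ÷ (7344/49745) = 49745/816.
2⁵ = 32 falls short of 49745/816 but 2⁶ = 64 reaches it, so n = 6.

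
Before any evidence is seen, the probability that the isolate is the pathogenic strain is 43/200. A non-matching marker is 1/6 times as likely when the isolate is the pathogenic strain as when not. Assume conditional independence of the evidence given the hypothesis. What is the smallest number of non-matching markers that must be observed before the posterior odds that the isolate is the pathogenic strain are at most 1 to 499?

3

Prior odds: 0.215 ÷ 0.785 = 43/157.
Likelihood ratio per non-matching marker = 1/6.
Target odds = 1/499.
Need (43/157) × (1/6)ⁿ ≤ 1/499, i.e. (1/6)ⁿ ≤ 157/21457.
(1/6)² = 1/36 is still above 157/21457 but (1/6)³ = 1/216 is at or below it, so n = 3.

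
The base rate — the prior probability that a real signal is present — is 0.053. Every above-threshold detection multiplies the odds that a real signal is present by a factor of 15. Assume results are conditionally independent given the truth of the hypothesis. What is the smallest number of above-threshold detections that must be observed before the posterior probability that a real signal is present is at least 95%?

Prior odds = 0.053/0.947 = 53/947.
Likelihood ratio per above-threshold detection = 15.
Target posterior odds = 0.95/0.05 = 19.
Require 15ⁿ ≥ 19 ÷ (53/947) = 17993/53.
15² = 225 falls short of 17993/53 but 15³ = 3375 reaches it, so n = 3.

3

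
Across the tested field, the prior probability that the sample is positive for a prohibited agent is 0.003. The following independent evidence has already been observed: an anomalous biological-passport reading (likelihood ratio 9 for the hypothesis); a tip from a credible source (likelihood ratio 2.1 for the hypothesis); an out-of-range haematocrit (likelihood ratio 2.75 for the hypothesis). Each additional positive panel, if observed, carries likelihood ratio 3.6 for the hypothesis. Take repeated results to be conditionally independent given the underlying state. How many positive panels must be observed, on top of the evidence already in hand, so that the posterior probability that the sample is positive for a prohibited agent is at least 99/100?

Prior odds = 0.003/0.997 = 3/997.
Combined Bayes factor of the evidence already in hand = 9 × 2.1 × 2.75 = 51.975.
Odds after that evidence = (3/997) × 51.975 = 6237/39880.
Target odds = 0.99/0.01 = 99.
Need 3.6ⁿ ≥ 99 ÷ (6237/39880) = 39880/63.
3.6⁵ = 604.66176 falls short of 39880/63 but 3.6⁶ = 34012224/15625 reaches it, so n = 6.

6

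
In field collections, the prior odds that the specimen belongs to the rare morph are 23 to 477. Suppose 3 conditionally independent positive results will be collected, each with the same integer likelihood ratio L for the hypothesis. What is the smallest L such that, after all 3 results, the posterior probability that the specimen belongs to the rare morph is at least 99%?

13

Prior odds = 23/477.
Target odds = 0.99/0.01 = 99.
Need L³ ≥ 99 ÷ (23/477) = 47223/23.
12³ = 1728 < 47223/23 ≤ 2197 = 13³, so L = 13.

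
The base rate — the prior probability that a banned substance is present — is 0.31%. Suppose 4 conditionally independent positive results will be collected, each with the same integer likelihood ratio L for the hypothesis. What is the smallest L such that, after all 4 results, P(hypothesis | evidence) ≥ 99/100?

Prior odds = 0.0031/0.9969 = 31/9969.
Target odds = 0.99/0.01 = 99.
Need L⁴ ≥ 99 ÷ (31/9969) = 986931/31.
13⁴ = 28561 < 986931/31 ≤ 38416 = 14⁴, so L = 14.

14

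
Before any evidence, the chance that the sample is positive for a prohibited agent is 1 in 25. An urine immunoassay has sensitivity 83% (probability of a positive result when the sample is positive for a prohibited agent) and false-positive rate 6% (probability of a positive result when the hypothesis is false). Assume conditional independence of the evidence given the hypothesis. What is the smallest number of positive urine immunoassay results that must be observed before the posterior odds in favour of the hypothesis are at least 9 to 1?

Prior odds = 0.04/0.96 = 1/24.
Likelihood ratio of a positive result = 0.83/0.06 = 83/6.
Target odds = 9.
Need (1/24) × (83/6)ⁿ ≥ 9, i.e. (83/6)ⁿ ≥ 216.
(83/6)² = 6889/36 falls short of 216 but (83/6)³ = 571787/216 reaches it, so n = 3.

3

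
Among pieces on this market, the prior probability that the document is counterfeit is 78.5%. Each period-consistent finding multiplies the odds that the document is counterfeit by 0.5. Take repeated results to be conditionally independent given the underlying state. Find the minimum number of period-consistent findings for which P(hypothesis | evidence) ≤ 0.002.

Prior odds: 0.785 ÷ 0.215 = 157/43.
Likelihood ratio per period-consistent finding = 0.5.
Target odds: 0.002 ÷ 0.998 = 1/499.
Require 0.5ⁿ ≤ 1/499 ÷ (157/43) = 43/78343.
0.5¹⁰ = 1/1024 is still above 43/78343 but 0.5¹¹ = 1/2048 is at or below it, so n = 11.

11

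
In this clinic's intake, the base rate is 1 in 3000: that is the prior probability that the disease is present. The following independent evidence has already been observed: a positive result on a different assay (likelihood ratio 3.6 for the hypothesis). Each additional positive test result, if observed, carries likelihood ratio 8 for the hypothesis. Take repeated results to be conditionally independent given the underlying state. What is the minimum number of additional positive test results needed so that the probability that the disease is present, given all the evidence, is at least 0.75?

Prior odds = (1/3000)/(2999/3000) = 1/2999.
Bayes factor of the evidence already in hand = 3.6.
Odds after that evidence = (1/2999) × 3.6 = 18/14995.
Target odds = 0.75/0.25 = 3.
Need 8ⁿ ≥ 3 ÷ (18/14995) = 14995/6.
8³ = 512 falls short of 14995/6 but 8⁴ = 4096 reaches it, so n = 4.

4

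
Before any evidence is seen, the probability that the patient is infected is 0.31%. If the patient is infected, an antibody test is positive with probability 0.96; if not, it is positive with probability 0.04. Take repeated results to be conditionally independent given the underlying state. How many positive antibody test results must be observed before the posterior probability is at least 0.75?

Prior odds = 0.0031/0.9969 = 31/9969.
Likelihood ratio of a positive = 0.96/0.04 = 24.
Target posterior odds = 0.75/0.25 = 3.
Require 24ⁿ ≥ 3 ÷ (31/9969) = 29907/31.
24² = 576 falls short of 29907/31 but 24³ = 13824 reaches it, so n = 3.

3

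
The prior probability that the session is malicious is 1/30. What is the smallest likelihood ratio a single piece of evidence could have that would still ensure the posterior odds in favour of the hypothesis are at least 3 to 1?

87

Prior odds = (1/30)/(29/30) = 1/29.
Target odds = 3.
Required Bayes factor = 3 ÷ (1/29) = 87.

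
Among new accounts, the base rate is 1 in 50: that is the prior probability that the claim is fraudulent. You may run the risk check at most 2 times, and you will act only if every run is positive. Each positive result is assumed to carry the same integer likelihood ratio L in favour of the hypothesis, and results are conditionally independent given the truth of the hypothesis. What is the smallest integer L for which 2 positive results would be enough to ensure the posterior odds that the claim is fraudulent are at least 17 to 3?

Prior odds = 0.02/0.98 = 1/49.
Target odds = 17/3.
Need L² ≥ 17/3 ÷ (1/49) = 833/3.
16² = 256 < 833/3 ≤ 289 = 17², so L = 17.

17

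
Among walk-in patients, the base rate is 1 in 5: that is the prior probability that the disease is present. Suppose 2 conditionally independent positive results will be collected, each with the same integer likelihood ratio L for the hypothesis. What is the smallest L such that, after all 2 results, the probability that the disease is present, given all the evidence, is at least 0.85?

5

Prior odds = 0.2/0.8 = 0.25.
Target odds = 0.85/0.15 = 17/3.
Need L² ≥ 17/3 ÷ 0.25 = 68/3.
4² = 16 < 68/3 ≤ 25 = 5², so L = 5.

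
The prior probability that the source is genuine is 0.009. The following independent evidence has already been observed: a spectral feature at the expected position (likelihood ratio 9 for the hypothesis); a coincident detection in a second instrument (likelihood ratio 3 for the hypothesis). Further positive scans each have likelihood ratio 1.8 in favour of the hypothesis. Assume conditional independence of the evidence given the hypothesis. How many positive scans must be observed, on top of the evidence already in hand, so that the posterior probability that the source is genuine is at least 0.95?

8

Prior odds = 0.009/0.991 = 9/991.
Combined Bayes factor of the evidence already in hand = 9 × 3 = 27.
Odds after that evidence = (9/991) × 27 = 243/991.
Target odds = 0.95/0.05 = 19.
Need 1.8ⁿ ≥ 19 ÷ (243/991) = 18829/243.
1.8⁷ = 4782969/78125 falls short of 18829/243 but 1.8⁸ = 43046721/390625 reaches it, so n = 8.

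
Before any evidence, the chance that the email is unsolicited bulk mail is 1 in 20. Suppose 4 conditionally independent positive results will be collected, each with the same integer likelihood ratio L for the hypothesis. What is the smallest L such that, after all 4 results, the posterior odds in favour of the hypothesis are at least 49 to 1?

6

Prior odds = 0.05/0.95 = 1/19.
Target odds = 49.
Need L⁴ ≥ 49 ÷ (1/19) = 931.
5⁴ = 625 < 931 ≤ 1296 = 6⁴, so L = 6.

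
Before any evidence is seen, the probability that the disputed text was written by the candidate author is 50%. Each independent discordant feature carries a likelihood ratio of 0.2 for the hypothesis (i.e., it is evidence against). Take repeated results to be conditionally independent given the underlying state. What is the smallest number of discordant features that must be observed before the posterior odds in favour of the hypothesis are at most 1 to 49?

3

Prior odds = 0.5/0.5 = 1.
Likelihood ratio per discordant feature = 0.2.
Target odds = 1/49.
Require 0.2ⁿ ≤ 1/49 ÷ 1 = 1/49.
0.2² = 0.04 is still above 1/49 but 0.2³ = 0.008 is at or below it, so n = 3.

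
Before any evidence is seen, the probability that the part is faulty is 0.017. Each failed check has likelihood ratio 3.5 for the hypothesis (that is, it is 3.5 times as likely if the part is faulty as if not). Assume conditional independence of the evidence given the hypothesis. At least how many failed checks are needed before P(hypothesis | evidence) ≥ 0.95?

Prior odds = 0.017/0.983 = 17/983.
Likelihood ratio per failed check = 3.5.
Target posterior odds = 0.95/0.05 = 19.
Require 3.5ⁿ ≥ 19 ÷ (17/983) = 18677/17.
3.5⁵ = 525.21875 falls short of 18677/17 but 3.5⁶ = 1838.265625 reaches it, so n = 6.

6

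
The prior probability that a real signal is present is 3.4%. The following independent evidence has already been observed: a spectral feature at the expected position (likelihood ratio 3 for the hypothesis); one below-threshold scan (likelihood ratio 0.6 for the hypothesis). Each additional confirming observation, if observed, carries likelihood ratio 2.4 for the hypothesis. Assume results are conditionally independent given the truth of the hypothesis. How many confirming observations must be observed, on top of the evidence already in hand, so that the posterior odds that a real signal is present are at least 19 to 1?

Prior odds = 0.034/0.966 = 17/483.
Combined Bayes factor of the evidence already in hand = 3 × 0.6 = 1.8.
Odds after that evidence = (17/483) × 1.8 = 51/805.
Target odds = 19.
Need 2.4ⁿ ≥ 19 ÷ (51/805) = 15295/51.
2.4⁶ = 2985984/15625 falls short of 15295/51 but 2.4⁷ = 35831808/78125 reaches it, so n = 7.

7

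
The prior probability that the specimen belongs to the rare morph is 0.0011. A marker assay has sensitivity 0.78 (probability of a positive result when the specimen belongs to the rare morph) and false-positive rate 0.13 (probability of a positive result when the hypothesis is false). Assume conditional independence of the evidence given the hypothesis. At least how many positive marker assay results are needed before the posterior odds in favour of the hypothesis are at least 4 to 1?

Prior odds: 0.0011 ÷ 0.9989 = 11/9989.
Likelihood ratio of a positive result = 0.78/0.13 = 6.
Target odds = 4.
Need (11/9989) × 6ⁿ ≥ 4, i.e. 6ⁿ ≥ 39956/11.
6⁴ = 1296 falls short of 39956/11 but 6⁵ = 7776 reaches it, so n = 5.

5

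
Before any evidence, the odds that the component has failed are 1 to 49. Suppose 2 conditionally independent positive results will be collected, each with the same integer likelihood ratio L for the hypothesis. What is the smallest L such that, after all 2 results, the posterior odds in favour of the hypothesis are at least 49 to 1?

Prior odds = 1/49.
Target odds = 49.
Need L² ≥ 49 ÷ (1/49) = 2401.
48² = 2304 < 2401 ≤ 2401 = 49², so L = 49.

49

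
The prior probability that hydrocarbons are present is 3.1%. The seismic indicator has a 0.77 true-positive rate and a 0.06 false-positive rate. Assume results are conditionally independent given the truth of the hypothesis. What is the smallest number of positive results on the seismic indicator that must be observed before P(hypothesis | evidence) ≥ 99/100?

Prior odds: 0.031 ÷ 0.969 = 31/969.
Likelihood ratio of a positive result = 0.77/0.06 = 77/6.
Target odds: 0.99 ÷ 0.01 = 99.
Need (31/969) × (77/6)ⁿ ≥ 99, i.e. (77/6)ⁿ ≥ 95931/31.
(77/6)³ = 456533/216 falls short of 95931/31 but (77/6)⁴ = 35153041/1296 reaches it, so n = 4.

4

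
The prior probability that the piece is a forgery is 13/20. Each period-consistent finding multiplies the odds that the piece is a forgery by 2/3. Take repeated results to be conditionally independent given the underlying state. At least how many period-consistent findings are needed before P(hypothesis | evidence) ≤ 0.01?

Prior odds: 0.65 ÷ 0.35 = 13/7.
Likelihood ratio per period-consistent finding = 2/3.
Target posterior odds = 0.01/0.99 = 1/99.
Need (13/7) × (2/3)ⁿ ≤ 1/99, i.e. (2/3)ⁿ ≤ 7/1287.
(2/3)¹² = 4096/531441 is still above 7/1287 but (2/3)¹³ = 8192/1594323 is at or below it, so n = 13.

13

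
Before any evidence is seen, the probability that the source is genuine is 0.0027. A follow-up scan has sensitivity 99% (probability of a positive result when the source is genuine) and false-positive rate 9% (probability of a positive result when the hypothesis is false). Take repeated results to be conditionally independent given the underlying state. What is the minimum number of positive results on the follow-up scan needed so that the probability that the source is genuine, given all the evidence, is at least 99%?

5

Prior odds: 0.0027 ÷ 0.9973 = 27/9973.
Likelihood ratio of a positive result = 0.99/0.09 = 11.
Target odds: 0.99 ÷ 0.01 = 99.
Require 11ⁿ ≥ 99 ÷ (27/9973) = 109703/3.
11⁴ = 14641 falls short of 109703/3 but 11⁵ = 161051 reaches it, so n = 5.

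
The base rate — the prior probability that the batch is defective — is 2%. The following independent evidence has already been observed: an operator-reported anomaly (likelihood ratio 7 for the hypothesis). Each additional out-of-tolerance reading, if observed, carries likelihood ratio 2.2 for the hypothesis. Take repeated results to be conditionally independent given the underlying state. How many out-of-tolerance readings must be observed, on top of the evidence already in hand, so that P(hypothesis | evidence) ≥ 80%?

5

Prior odds = 0.02/0.98 = 1/49.
Bayes factor of the evidence already in hand = 7.
Odds after that evidence = (1/49) × 7 = 1/7.
Target odds = 0.8/0.2 = 4.
Need 2.2ⁿ ≥ 4 ÷ (1/7) = 28.
2.2⁴ = 23.4256 falls short of 28 but 2.2⁵ = 51.53632 reaches it, so n = 5.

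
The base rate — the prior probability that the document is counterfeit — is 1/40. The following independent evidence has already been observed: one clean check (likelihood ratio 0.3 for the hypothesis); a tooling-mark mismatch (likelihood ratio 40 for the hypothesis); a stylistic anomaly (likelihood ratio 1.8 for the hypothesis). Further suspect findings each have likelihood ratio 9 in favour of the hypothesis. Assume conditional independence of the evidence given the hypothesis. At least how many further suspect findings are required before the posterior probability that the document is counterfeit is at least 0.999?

4

Prior odds = 0.025/0.975 = 1/39.
Combined Bayes factor of the evidence already in hand = 0.3 × 40 × 1.8 = 21.6.
Odds after that evidence = (1/39) × 21.6 = 36/65.
Target odds = 0.999/0.001 = 999.
Need 9ⁿ ≥ 999 ÷ (36/65) = 1803.75.
9³ = 729 falls short of 1803.75 but 9⁴ = 6561 reaches it, so n = 4.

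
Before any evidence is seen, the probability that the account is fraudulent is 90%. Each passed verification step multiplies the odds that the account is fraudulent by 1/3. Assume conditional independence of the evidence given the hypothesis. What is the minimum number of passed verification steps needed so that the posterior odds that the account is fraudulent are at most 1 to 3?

Prior odds = 0.9/0.1 = 9.
Likelihood ratio per passed verification step = 1/3.
Target odds = 1/3.
Require (1/3)ⁿ ≤ 1/3 ÷ 9 = 1/27.
(1/3)² = 1/9 is still above 1/27 but (1/3)³ = 1/27 is at or below it, so n = 3.

3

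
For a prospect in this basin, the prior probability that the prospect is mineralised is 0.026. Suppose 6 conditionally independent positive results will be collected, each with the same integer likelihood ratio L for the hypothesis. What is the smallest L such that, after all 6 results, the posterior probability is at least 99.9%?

Prior odds = 0.026/0.974 = 13/487.
Target odds = 0.999/0.001 = 999.
Need L⁶ ≥ 999 ÷ (13/487) = 486513/13.
5⁶ = 15625 < 486513/13 ≤ 46656 = 6⁶, so L = 6.

6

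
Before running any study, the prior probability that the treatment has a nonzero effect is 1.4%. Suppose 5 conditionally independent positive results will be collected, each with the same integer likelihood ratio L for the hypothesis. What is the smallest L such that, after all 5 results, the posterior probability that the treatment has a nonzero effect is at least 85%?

Prior odds = 0.014/0.986 = 7/493.
Target odds = 0.85/0.15 = 17/3.
Need L⁵ ≥ 17/3 ÷ (7/493) = 8381/21.
3⁵ = 243 < 8381/21 ≤ 1024 = 4⁵, so L = 4.

4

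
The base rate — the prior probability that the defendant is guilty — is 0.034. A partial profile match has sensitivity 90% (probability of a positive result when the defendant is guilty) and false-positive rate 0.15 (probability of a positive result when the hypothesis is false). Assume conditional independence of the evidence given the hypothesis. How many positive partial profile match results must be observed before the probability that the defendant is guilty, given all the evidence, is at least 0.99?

5

Prior odds = 0.034/0.966 = 17/483.
Likelihood ratio of a positive result = 0.9/0.15 = 6.
Target odds: 0.99 ÷ 0.01 = 99.
Need (17/483) × 6ⁿ ≥ 99, i.e. 6ⁿ ≥ 47817/17.
6⁴ = 1296 falls short of 47817/17 but 6⁵ = 7776 reaches it, so n = 5.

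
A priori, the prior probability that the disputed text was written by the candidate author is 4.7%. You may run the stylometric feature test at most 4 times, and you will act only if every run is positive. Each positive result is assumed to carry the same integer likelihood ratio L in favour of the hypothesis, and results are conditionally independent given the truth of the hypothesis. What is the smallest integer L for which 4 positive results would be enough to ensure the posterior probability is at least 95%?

Prior odds = 0.047/0.953 = 47/953.
Target odds = 0.95/0.05 = 19.
Need L⁴ ≥ 19 ÷ (47/953) = 18107/47.
4⁴ = 256 < 18107/47 ≤ 625 = 5⁴, so L = 5.

5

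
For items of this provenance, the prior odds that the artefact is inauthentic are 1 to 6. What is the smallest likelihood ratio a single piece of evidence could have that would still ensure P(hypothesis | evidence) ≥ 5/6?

30

Prior odds = 1/6.
Target odds = (5/6)/(1/6) = 5.
Required Bayes factor = 5 ÷ (1/6) = 30.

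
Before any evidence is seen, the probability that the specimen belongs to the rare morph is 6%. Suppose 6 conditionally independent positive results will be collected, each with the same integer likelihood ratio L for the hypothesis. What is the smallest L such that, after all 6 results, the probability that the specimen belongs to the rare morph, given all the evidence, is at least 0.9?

Prior odds = 0.06/0.94 = 3/47.
Target odds = 0.9/0.1 = 9.
Need L⁶ ≥ 9 ÷ (3/47) = 141.
2⁶ = 64 < 141 ≤ 729 = 3⁶, so L = 3.

3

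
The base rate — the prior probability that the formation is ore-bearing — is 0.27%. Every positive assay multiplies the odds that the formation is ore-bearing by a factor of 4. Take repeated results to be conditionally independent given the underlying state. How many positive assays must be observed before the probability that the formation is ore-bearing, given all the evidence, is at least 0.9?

6

Prior odds: 0.0027 ÷ 0.9973 = 27/9973.
Likelihood ratio per positive assay = 4.
Target posterior odds = 0.9/0.1 = 9.
Need (27/9973) × 4ⁿ ≥ 9, i.e. 4ⁿ ≥ 9973/3.
4⁵ = 1024 falls short of 9973/3 but 4⁶ = 4096 reaches it, so n = 6.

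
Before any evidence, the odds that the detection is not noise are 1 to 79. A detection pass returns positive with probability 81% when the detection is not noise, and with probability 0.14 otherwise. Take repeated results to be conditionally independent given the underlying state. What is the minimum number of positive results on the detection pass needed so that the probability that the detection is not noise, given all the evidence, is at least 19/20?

5

Prior odds = 1/79.
Likelihood ratio of a positive result = 0.81/0.14 = 81/14.
Target posterior odds = 0.95/0.05 = 19.
Require (81/14)ⁿ ≥ 19 ÷ (1/79) = 1501.
(81/14)⁴ = 43046721/38416 falls short of 1501 but (81/14)⁵ ≈6483.13 reaches it, so n = 5.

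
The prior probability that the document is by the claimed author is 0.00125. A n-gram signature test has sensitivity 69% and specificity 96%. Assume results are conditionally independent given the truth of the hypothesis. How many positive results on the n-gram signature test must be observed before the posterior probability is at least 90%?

Prior odds: 0.00125 ÷ 0.99875 = 1/799.
False-positive rate = 1 − 0.96 = 0.04; likelihood ratio of a positive = 0.69/0.04 = 17.25.
Target odds: 0.9 ÷ 0.1 = 9.
Require 17.25ⁿ ≥ 9 ÷ (1/799) = 7191.
17.25³ = 5132.953125 falls short of 7191 but 17.25⁴ = 22667121/256 reaches it, so n = 4.

4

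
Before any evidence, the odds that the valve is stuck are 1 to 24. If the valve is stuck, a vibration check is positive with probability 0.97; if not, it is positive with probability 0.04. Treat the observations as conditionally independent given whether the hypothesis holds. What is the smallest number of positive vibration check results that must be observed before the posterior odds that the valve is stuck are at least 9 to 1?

2

Prior odds = 1/24.
Likelihood ratio of a positive = 0.97/0.04 = 24.25.
Target odds = 9.
Require 24.25ⁿ ≥ 9 ÷ (1/24) = 216.
24.25¹ = 24.25 falls short of 216 but 24.25² = 588.0625 reaches it, so n = 2.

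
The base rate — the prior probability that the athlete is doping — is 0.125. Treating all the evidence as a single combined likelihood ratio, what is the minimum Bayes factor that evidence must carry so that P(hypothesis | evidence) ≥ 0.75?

21

Prior odds = 0.125/0.875 = 1/7.
Target odds = 0.75/0.25 = 3.
Required Bayes factor = 3 ÷ (1/7) = 21.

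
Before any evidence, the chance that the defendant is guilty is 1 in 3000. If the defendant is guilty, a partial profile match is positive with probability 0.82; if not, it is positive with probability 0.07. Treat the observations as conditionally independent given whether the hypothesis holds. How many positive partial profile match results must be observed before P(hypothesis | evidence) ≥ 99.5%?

Prior odds = (1/3000)/(2999/3000) = 1/2999.
Likelihood ratio of a positive = 0.82/0.07 = 82/7.
Target odds: 0.995 ÷ 0.005 = 199.
Need (1/2999) × (82/7)ⁿ ≥ 199, i.e. (82/7)ⁿ ≥ 596801.
(82/7)⁵ ≈220587 falls short of 596801 but (82/7)⁶ ≈2.58401e+06 reaches it, so n = 6.

6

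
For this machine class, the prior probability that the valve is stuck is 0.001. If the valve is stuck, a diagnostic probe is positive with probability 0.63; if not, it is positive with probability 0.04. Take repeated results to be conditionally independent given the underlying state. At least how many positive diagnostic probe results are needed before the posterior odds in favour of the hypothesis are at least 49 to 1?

4

Prior odds = 0.001/0.999 = 1/999.
Likelihood ratio of a positive = 0.63/0.04 = 15.75.
Target odds = 49.
Need (1/999) × 15.75ⁿ ≥ 49, i.e. 15.75ⁿ ≥ 48951.
15.75³ = 3906.984375 falls short of 48951 but 15.75⁴ = 15752961/256 reaches it, so n = 4.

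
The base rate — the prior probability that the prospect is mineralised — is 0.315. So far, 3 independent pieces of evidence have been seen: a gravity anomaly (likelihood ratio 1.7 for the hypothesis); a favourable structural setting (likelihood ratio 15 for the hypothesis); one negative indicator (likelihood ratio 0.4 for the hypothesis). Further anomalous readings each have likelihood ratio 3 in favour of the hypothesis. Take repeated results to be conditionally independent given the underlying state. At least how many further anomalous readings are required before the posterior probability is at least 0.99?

Prior odds = 0.315/0.685 = 63/137.
Combined Bayes factor of the evidence already in hand = 1.7 × 15 × 0.4 = 10.2.
Odds after that evidence = (63/137) × 10.2 = 3213/685.
Target odds = 0.99/0.01 = 99.
Need 3ⁿ ≥ 99 ÷ (3213/685) = 7535/357.
3² = 9 falls short of 7535/357 but 3³ = 27 reaches it, so n = 3.

3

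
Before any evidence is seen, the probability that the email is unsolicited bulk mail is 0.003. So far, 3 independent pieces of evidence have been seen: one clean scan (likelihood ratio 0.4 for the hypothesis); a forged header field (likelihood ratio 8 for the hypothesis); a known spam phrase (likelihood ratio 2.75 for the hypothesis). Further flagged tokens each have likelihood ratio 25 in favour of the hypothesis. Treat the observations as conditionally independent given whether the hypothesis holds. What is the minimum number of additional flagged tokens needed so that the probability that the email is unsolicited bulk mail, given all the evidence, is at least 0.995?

Prior odds = 0.003/0.997 = 3/997.
Combined Bayes factor of the evidence already in hand = 0.4 × 8 × 2.75 = 8.8.
Odds after that evidence = (3/997) × 8.8 = 132/4985.
Target odds = 0.995/0.005 = 199.
Need 25ⁿ ≥ 199 ÷ (132/4985) = 992015/132.
25² = 625 falls short of 992015/132 but 25³ = 15625 reaches it, so n = 3.

3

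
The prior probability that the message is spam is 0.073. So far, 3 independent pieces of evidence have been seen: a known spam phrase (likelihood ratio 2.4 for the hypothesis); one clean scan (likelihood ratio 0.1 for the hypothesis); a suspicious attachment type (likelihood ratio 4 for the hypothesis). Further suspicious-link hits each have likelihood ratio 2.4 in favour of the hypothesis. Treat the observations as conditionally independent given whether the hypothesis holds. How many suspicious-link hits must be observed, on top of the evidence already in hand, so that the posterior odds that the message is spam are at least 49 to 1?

Prior odds = 0.073/0.927 = 73/927.
Combined Bayes factor of the evidence already in hand = 2.4 × 0.1 × 4 = 0.96.
Odds after that evidence = (73/927) × 0.96 = 584/7725.
Target odds = 49.
Need 2.4ⁿ ≥ 49 ÷ (584/7725) = 378525/584.
2.4⁷ = 35831808/78125 falls short of 378525/584 but 2.4⁸ = 429981696/390625 reaches it, so n = 8.

8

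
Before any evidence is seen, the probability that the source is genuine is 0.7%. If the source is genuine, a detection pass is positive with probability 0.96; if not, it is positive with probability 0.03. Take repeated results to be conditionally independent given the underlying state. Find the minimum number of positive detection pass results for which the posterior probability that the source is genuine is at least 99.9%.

Prior odds = 0.007/0.993 = 7/993.
Likelihood ratio of a positive = 0.96/0.03 = 32.
Target odds: 0.999 ÷ 0.001 = 999.
Require 32ⁿ ≥ 999 ÷ (7/993) = 992007/7.
32³ = 32768 falls short of 992007/7 but 32⁴ = 1048576 reaches it, so n = 4.

4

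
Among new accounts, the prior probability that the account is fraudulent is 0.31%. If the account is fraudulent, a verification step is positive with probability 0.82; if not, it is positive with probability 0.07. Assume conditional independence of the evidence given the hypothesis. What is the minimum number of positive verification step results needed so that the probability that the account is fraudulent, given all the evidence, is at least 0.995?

Prior odds: 0.0031 ÷ 0.9969 = 31/9969.
Likelihood ratio of a positive = 0.82/0.07 = 82/7.
Target odds: 0.995 ÷ 0.005 = 199.
Require (82/7)ⁿ ≥ 199 ÷ (31/9969) = 1983831/31.
(82/7)⁴ = 45212176/2401 falls short of 1983831/31 but (82/7)⁵ ≈220587 reaches it, so n = 5.

5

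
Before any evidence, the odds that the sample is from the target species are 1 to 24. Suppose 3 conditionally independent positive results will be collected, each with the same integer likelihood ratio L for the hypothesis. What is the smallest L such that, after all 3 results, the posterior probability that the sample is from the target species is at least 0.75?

Prior odds = 1/24.
Target odds = 0.75/0.25 = 3.
Need L³ ≥ 3 ÷ (1/24) = 72.
4³ = 64 < 72 ≤ 125 = 5³, so L = 5.

5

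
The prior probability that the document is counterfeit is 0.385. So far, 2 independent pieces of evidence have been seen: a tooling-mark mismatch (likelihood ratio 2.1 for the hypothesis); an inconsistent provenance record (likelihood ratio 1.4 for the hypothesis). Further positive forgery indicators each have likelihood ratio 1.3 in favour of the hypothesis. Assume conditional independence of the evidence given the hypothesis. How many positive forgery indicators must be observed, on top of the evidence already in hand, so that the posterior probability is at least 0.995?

18

Prior odds = 0.385/0.615 = 77/123.
Combined Bayes factor of the evidence already in hand = 2.1 × 1.4 = 2.94.
Odds after that evidence = (77/123) × 2.94 = 3773/2050.
Target odds = 0.995/0.005 = 199.
Need 1.3ⁿ ≥ 199 ÷ (3773/2050) = 407950/3773.
1.3¹⁷ ≈86.5042 falls short of 407950/3773 but 1.3¹⁸ ≈112.455 reaches it, so n = 18.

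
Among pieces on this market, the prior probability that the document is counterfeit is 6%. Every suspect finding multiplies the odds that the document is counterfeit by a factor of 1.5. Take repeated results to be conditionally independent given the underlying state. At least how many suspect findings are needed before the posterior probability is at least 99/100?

19

Prior odds = 0.06/0.94 = 3/47.
Likelihood ratio per suspect finding = 1.5.
Target posterior odds = 0.99/0.01 = 99.
Require 1.5ⁿ ≥ 99 ÷ (3/47) = 1551.
1.5¹⁸ = 387420489/262144 falls short of 1551 but 1.5¹⁹ ≈2216.84 reaches it, so n = 19.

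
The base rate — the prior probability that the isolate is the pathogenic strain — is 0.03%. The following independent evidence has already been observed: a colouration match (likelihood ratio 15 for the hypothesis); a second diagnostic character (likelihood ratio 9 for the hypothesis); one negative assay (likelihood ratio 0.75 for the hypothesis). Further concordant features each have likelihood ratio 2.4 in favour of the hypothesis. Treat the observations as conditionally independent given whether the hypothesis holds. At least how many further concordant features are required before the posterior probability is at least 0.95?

Prior odds = 0.0003/0.9997 = 3/9997.
Combined Bayes factor of the evidence already in hand = 15 × 9 × 0.75 = 101.25.
Odds after that evidence = (3/9997) × 101.25 = 1215/39988.
Target odds = 0.95/0.05 = 19.
Need 2.4ⁿ ≥ 19 ÷ (1215/39988) = 759772/1215.
2.4⁷ = 35831808/78125 falls short of 759772/1215 but 2.4⁸ = 429981696/390625 reaches it, so n = 8.

8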